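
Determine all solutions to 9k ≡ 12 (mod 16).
12

Since gcd(9, 16) = 1 divides 12, a solution exists.
Multiply both sides by the inverse of 9 mod 16:
  9^(-1) mod 16 = 9
  x ≡ 9 × 12 ≡ 108 ≡ 12 (mod 16)
Verification: 9 × 12 = 108 = 6 × 16 + 12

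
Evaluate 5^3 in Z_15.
3 = 2 + 1 (binary 11). Repeated squaring mod 15: 5^1 ≡ 5; 5^2 ≡ 5² = 25 ≡ 10. Multiply: 5^3 = 5^2 × 5^1 ≡ 10 × 5 (mod 15): 10 × 5 = 50 ≡ 5. So 5^3 ≡ 5 (mod 15).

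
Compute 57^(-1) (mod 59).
57^(-1) ≡ 29 (mod 59). Verification: 57 × 29 = 1653 ≡ 1 (mod 59)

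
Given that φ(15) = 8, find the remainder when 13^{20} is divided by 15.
By Euler: 13^{8} ≡ 1 (mod 15) since gcd(13, 15) = 1. 20 = 2×8 + 4. So 13^{20} ≡ 13^{4} ≡ 1 (mod 15)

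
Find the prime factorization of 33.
3 × 11

Divide by primes starting from smallest:
33 ÷ 3 = 11
11 ÷ 11 = 1

33 = 3 × 11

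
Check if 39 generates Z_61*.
p - 1 = 60 has prime divisors 2, 3, 5. Check 39^(60/q) mod 61 for each: 39^(60/2) = 39^30 ≡ 1, 39^(60/3) = 39^20 ≡ 47, 39^(60/5) = 39^12 ≡ 9 (mod 61). Since 39^30 ≡ 1 (mod 61), the order of 39 divides 30 (in fact the order is 30) ≠ 60, so it is not a primitive root.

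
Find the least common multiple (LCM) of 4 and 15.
60

First find GCD(4, 15) using the Euclidean algorithm:
4 = 0 × 15 + 4
15 = 3 × 4 + 3
4 = 1 × 3 + 1
3 = 3 × 1 + 0
GCD(4, 15) = 1

LCM formula: LCM(a, b) = (a × b) / GCD(a, b)
LCM(4, 15) = (4 × 15) / 1
LCM(4, 15) = 60 / 1
LCM(4, 15) = 60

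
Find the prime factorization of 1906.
2 × 953

Divide by primes starting from smallest:
1906 ÷ 2 = 953
953 ÷ 953 = 1

1906 = 2 × 953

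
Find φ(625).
500

Prime factorization: 625 = 5^4
Using the formula φ(n) = n × Π(1 - 1/p) for each prime factor p:
φ(625) = 625 × (1 - 1/5)
φ(625) = 500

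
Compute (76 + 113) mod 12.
9

(76 + 113) = 189
189 mod 12 = 9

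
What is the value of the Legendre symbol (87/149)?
(87/149) = 87^{74} mod 149 = -1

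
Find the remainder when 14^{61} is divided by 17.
By Fermat: 14^{16} ≡ 1 (mod 17). 61 = 3×16 + 13. So 14^{61} ≡ 14^{13} ≡ 5 (mod 17)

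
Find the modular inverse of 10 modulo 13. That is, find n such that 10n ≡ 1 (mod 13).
4

Using Extended Euclidean Algorithm:
gcd(10, 13) = 1
Bezout coefficients: 10 × 4 + 13 × -3 = 1
So 10 × 4 ≡ 1 (mod 13)
The inverse is 4 mod 13 = 4
Verification: 10 × 4 = 40 = 3 × 13 + 1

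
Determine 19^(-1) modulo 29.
19^(-1) ≡ 26 (mod 29). Verification: 19 × 26 = 494 ≡ 1 (mod 29)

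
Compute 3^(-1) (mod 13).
9

Using Extended Euclidean Algorithm:
gcd(3, 13) = 1
Bezout coefficients: 3 × -4 + 13 × 1 = 1
So 3 × -4 ≡ 1 (mod 13)
The inverse is -4 mod 13 = 9
Verification: 3 × 9 = 27 = 2 × 13 + 1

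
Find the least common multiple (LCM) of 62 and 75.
4650

First find GCD(62, 75) using the Euclidean algorithm:
62 = 0 × 75 + 62
75 = 1 × 62 + 13
62 = 4 × 13 + 10
13 = 1 × 10 + 3
10 = 3 × 3 + 1
3 = 3 × 1 + 0
GCD(62, 75) = 1

LCM formula: LCM(a, b) = (a × b) / GCD(a, b)
LCM(62, 75) = (62 × 75) / 1
LCM(62, 75) = 4650 / 1
LCM(62, 75) = 4650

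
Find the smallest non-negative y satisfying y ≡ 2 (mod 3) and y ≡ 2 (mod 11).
M = 3 × 11 = 33. M₁ = 11, y₁ ≡ 2 (mod 3). M₂ = 3, y₂ ≡ 4 (mod 11). y = 2×11×2 + 2×3×4 ≡ 2 (mod 33)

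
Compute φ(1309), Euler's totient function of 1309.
960

Prime factorization: 1309 = 7 × 11 × 17
Using the formula φ(n) = n × Π(1 - 1/p) for each prime factor p:
φ(1309) = 1309 × (1 - 1/7) × (1 - 1/11) × (1 - 1/17)
φ(1309) = 960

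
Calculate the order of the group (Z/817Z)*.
756

Prime factorization: 817 = 19 × 43
Using the formula φ(n) = n × Π(1 - 1/p) for each prime factor p:
φ(817) = 817 × (1 - 1/19) × (1 - 1/43)
φ(817) = 756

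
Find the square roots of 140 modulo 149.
The square roots of 140 mod 149 are 17 and 132. Verify: 17² = 289 ≡ 140 (mod 149)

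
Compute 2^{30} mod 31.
1

Using successive squaring:
Binary expansion of 30: 11110
Powers of 2 mod 31 (each is the square of the previous):
  2^1 ≡ 2 (mod 31)
  2^2 ≡ 2² = 4 ≡ 4 (mod 31)
  2^4 ≡ 4² = 16 ≡ 16 (mod 31)
  2^8 ≡ 16² = 256 ≡ 8 (mod 31)
  2^16 ≡ 8² = 64 ≡ 2 (mod 31)
30 = 16 + 8 + 4 + 2, so 2^30 = 2^16 × 2^8 × 2^4 × 2^2 ≡ 2 × 8 × 16 × 4 (mod 31)
Multiplying step by step:
  2 × 8 = 16 ≡ 16 (mod 31)
  16 × 16 = 256 ≡ 8 (mod 31)
  8 × 4 = 32 ≡ 1 (mod 31)
Result: 2^30 ≡ 1 (mod 31)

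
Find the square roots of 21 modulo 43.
The square roots of 21 mod 43 are 35 and 8. Verify: 35² = 1225 ≡ 21 (mod 43)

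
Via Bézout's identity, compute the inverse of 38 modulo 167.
Extended GCD: 38(22) + 167(-5) = 1. So 38^(-1) ≡ 22 ≡ 22 (mod 167). Verify: 38 × 22 = 836 ≡ 1 (mod 167)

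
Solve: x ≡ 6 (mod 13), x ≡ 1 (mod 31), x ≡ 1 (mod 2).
M = 13 × 31 × 2 = 806. M₁ = 62, y₁ ≡ 4 (mod 13). M₂ = 26, y₂ ≡ 6 (mod 31). M₃ = 403, y₃ ≡ 1 (mod 2). x = 6×62×4 + 1×26×6 + 1×403×1 ≡ 435 (mod 806)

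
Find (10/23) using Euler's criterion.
(10/23) = 10^{11} mod 23 = -1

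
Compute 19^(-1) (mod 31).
19^(-1) ≡ 18 (mod 31). Verification: 19 × 18 = 342 ≡ 1 (mod 31)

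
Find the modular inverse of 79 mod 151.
79^(-1) ≡ 65 (mod 151). Verification: 79 × 65 = 5135 ≡ 1 (mod 151)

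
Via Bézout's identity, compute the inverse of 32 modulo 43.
Extended GCD: 32(-4) + 43(3) = 1. So 32^(-1) ≡ 39 ≡ 39 (mod 43). Verify: 32 × 39 = 1248 ≡ 1 (mod 43)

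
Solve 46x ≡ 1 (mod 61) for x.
4

Using Extended Euclidean Algorithm:
gcd(46, 61) = 1
Bezout coefficients: 46 × 4 + 61 × -3 = 1
So 46 × 4 ≡ 1 (mod 61)
The inverse is 4 mod 61 = 4
Verification: 46 × 4 = 184 = 3 × 61 + 1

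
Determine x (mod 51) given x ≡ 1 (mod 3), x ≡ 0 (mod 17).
34

Using the Chinese Remainder Theorem:
M = product of moduli = 51
For equation 1: M_1 = 17, 17 ≡ 2 (mod 3), inverse of 17 mod 3 is 2 (check: 2 × 2 = 4 ≡ 1 (mod 3))
For equation 2: M_2 = 3, 3 ≡ 3 (mod 17), inverse of 3 mod 17 is 6 (check: 3 × 6 = 18 ≡ 1 (mod 17))
Combine: x ≡ Σ r_i×M_i×(M_i⁻¹ mod m_i) = 1×17×2 + 0×3×6 = 34 + 0 = 34
34 mod 51 = 34
x ≡ 34 (mod 51)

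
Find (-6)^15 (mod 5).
Using Fermat: (-6)^{4} ≡ 1 (mod 5). 15 ≡ 3 (mod 4). So (-6)^{15} ≡ (-6)^{3} ≡ 4 (mod 5)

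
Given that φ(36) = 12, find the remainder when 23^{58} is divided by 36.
By Euler: 23^{12} ≡ 1 (mod 36) since gcd(23, 36) = 1. 58 = 4×12 + 10. So 23^{58} ≡ 23^{10} ≡ 13 (mod 36)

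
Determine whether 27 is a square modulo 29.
By Euler's criterion: 27^{14} ≡ 28 (mod 29). Since this equals -1 (≡ 28), 27 is not a QR.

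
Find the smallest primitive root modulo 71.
7

A primitive root g modulo p has order p-1 = 70
Prime divisors of 70: [2, 5, 7]
g is a primitive root iff g^(70/q) ≢ 1 (mod 71) for each prime divisor q
Testing small values:
  g = 2: 2^35 ≡ 1, 2^14 ≡ 54, 2^10 ≡ 30 (mod 71) → 2^35 ≡ 1, not primitive root
  g = 3: 3^35 ≡ 1, 3^14 ≡ 54, 3^10 ≡ 48 (mod 71) → 3^35 ≡ 1, not primitive root
  g = 4: 4^35 ≡ 1, 4^14 ≡ 5, 4^10 ≡ 48 (mod 71) → 4^35 ≡ 1, not primitive root
  g = 5: 5^35 ≡ 1, 5^14 ≡ 57, 5^10 ≡ 1 (mod 71) → 5^35 ≡ 1, not primitive root
  g = 6: 6^35 ≡ 1, 6^14 ≡ 5, 6^10 ≡ 20 (mod 71) → 6^35 ≡ 1, not primitive root
  g = 7: 7^35 ≡ 70, 7^14 ≡ 54, 7^10 ≡ 45 (mod 71) → none is 1, primitive root!
The smallest primitive root is 7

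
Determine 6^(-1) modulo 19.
6^(-1) ≡ 16 (mod 19). Verification: 6 × 16 = 96 ≡ 1 (mod 19)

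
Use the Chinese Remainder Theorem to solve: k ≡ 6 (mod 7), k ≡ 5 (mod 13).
83

Using the Chinese Remainder Theorem:
M = product of moduli = 91
For equation 1: M_1 = 13, 13 ≡ 6 (mod 7), inverse of 13 mod 7 is 6 (check: 6 × 6 = 36 ≡ 1 (mod 7))
For equation 2: M_2 = 7, 7 ≡ 7 (mod 13), inverse of 7 mod 13 is 2 (check: 7 × 2 = 14 ≡ 1 (mod 13))
Combine: k ≡ Σ r_i×M_i×(M_i⁻¹ mod m_i) = 6×13×6 + 5×7×2 = 468 + 70 = 538
538 mod 91 = 83
k ≡ 83 (mod 91)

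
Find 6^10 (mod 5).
6 ≡ 1 (mod 5). 10 = 8 + 2 (binary 1010). Repeated squaring mod 5: 1^1 ≡ 1; 1^2 ≡ 1² = 1 ≡ 1; 1^4 ≡ 1² = 1 ≡ 1; 1^8 ≡ 1² = 1 ≡ 1. Multiply: 6^10 ≡ 1^8 × 1^2 ≡ 1 × 1 (mod 5): 1 × 1 = 1 ≡ 1. So 6^10 ≡ 1 (mod 5).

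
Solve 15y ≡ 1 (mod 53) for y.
46

Using Extended Euclidean Algorithm:
gcd(15, 53) = 1
Bezout coefficients: 15 × -7 + 53 × 2 = 1
So 15 × -7 ≡ 1 (mod 53)
The inverse is -7 mod 53 = 46
Verification: 15 × 46 = 690 = 13 × 53 + 1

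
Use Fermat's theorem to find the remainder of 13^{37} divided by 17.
13

By Fermat's Little Theorem, a^(p-1) ≡ 1 (mod p) for prime p and gcd(a, p) = 1
Here p = 17, so 13^16 ≡ 1 (mod 17)
We can reduce the exponent: 37 mod 16 = 5
So 13^37 ≡ 13^5 (mod 17)
Computing: 13^5 mod 17 = 13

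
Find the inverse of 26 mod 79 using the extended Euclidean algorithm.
Extended GCD: 26(-3) + 79(1) = 1. So 26^(-1) ≡ 76 ≡ 76 (mod 79). Verify: 26 × 76 = 1976 ≡ 1 (mod 79)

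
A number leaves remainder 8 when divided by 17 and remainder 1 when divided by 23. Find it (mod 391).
M = 17 × 23 = 391. M₁ = 23, y₁ ≡ 3 (mod 17). M₂ = 17, y₂ ≡ 19 (mod 23). t = 8×23×3 + 1×17×19 ≡ 93 (mod 391)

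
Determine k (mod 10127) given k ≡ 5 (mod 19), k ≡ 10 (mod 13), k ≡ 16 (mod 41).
8954

Using the Chinese Remainder Theorem:
M = product of moduli = 10127
For equation 1: M_1 = 533, 533 ≡ 1 (mod 19), inverse of 533 mod 19 is 1 (check: 1 × 1 = 1 ≡ 1 (mod 19))
For equation 2: M_2 = 779, 779 ≡ 12 (mod 13), inverse of 779 mod 13 is 12 (check: 12 × 12 = 144 ≡ 1 (mod 13))
For equation 3: M_3 = 247, 247 ≡ 1 (mod 41), inverse of 247 mod 41 is 1 (check: 1 × 1 = 1 ≡ 1 (mod 41))
Combine: k ≡ Σ r_i×M_i×(M_i⁻¹ mod m_i) = 5×533×1 + 10×779×12 + 16×247×1 = 2665 + 93480 + 3952 = 100097
100097 mod 10127 = 8954
k ≡ 8954 (mod 10127)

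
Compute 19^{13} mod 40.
19

Using successive squaring:
Binary expansion of 13: 1101
Powers of 19 mod 40 (each is the square of the previous):
  19^1 ≡ 19 (mod 40)
  19^2 ≡ 19² = 361 ≡ 1 (mod 40)
  19^4 ≡ 1² = 1 ≡ 1 (mod 40)
  19^8 ≡ 1² = 1 ≡ 1 (mod 40)
13 = 8 + 4 + 1, so 19^13 = 19^8 × 19^4 × 19^1 ≡ 1 × 1 × 19 (mod 40)
Multiplying step by step:
  1 × 1 = 1 ≡ 1 (mod 40)
  1 × 19 = 19 ≡ 19 (mod 40)
Result: 19^13 ≡ 19 (mod 40)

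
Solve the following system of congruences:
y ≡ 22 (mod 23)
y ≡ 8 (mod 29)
298

Using the Chinese Remainder Theorem:
M = product of moduli = 667
For equation 1: M_1 = 29, 29 ≡ 6 (mod 23), inverse of 29 mod 23 is 4 (check: 6 × 4 = 24 ≡ 1 (mod 23))
For equation 2: M_2 = 23, 23 ≡ 23 (mod 29), inverse of 23 mod 29 is 24 (check: 23 × 24 = 552 ≡ 1 (mod 29))
Combine: y ≡ Σ r_i×M_i×(M_i⁻¹ mod m_i) = 22×29×4 + 8×23×24 = 2552 + 4416 = 6968
6968 mod 667 = 298
y ≡ 298 (mod 667)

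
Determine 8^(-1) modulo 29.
8^(-1) ≡ 11 (mod 29). Verification: 8 × 11 = 88 ≡ 1 (mod 29)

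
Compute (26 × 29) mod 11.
6

(26 × 29) = 754
754 mod 11 = 6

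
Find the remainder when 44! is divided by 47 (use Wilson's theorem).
(46)! = (44)! × (45) × (46) ≡ -1 (mod 47). So (44)! ≡ -1 × [(46)(45)]^(-1) ≡ 23 (mod 47)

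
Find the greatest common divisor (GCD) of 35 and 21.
7

Using the Euclidean algorithm:
35 = 1 × 21 + 14
21 = 1 × 14 + 7
14 = 2 × 7 + 0

GCD(35, 21) = 7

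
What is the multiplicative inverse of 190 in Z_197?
190^(-1) ≡ 28 (mod 197). Verification: 190 × 28 = 5320 ≡ 1 (mod 197)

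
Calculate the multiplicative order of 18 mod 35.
Powers of 18 mod 35: 18^1≡18, 18^2≡9, 18^3≡22, 18^4≡11, 18^5≡23, 18^6≡29, 18^7≡32, 18^8≡16, 18^9≡8, 18^10≡4, 18^11≡2, 18^12≡1. Order = 12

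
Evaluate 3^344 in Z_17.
Using Fermat: 3^{16} ≡ 1 (mod 17). 344 ≡ 8 (mod 16). So 3^{344} ≡ 3^{8} ≡ 16 (mod 17)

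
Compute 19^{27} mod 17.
8

Using successive squaring:
Binary expansion of 27: 11011
Powers of 19 mod 17 (each is the square of the previous):
  19^1 ≡ 2 (mod 17)
  19^2 ≡ 2² = 4 ≡ 4 (mod 17)
  19^4 ≡ 4² = 16 ≡ 16 (mod 17)
  19^8 ≡ 16² = 256 ≡ 1 (mod 17)
  19^16 ≡ 1² = 1 ≡ 1 (mod 17)
27 = 16 + 8 + 2 + 1, so 19^27 = 19^16 × 19^8 × 19^2 × 19^1 ≡ 1 × 1 × 4 × 2 (mod 17)
Multiplying step by step:
  1 × 1 = 1 ≡ 1 (mod 17)
  1 × 4 = 4 ≡ 4 (mod 17)
  4 × 2 = 8 ≡ 8 (mod 17)
Result: 19^27 ≡ 8 (mod 17)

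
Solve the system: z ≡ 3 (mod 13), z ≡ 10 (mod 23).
M = 13 × 23 = 299. M₁ = 23, y₁ ≡ 4 (mod 13). M₂ = 13, y₂ ≡ 16 (mod 23). z = 3×23×4 + 10×13×16 ≡ 263 (mod 299)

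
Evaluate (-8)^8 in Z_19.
(-8) ≡ 11 (mod 19). 8 = 8 (binary 1000). Repeated squaring mod 19: 11^1 ≡ 11; 11^2 ≡ 11² = 121 ≡ 7; 11^4 ≡ 7² = 49 ≡ 11; 11^8 ≡ 11² = 121 ≡ 7. So (-8)^8 ≡ 7 (mod 19).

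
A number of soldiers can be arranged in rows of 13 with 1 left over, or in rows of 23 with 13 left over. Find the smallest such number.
M = 13 × 23 = 299. M₁ = 23, y₁ ≡ 4 (mod 13). M₂ = 13, y₂ ≡ 16 (mod 23). z = 1×23×4 + 13×13×16 ≡ 105 (mod 299). The smallest positive such number is 105.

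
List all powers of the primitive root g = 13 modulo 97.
g^1, g^2, ..., g^{96} mod 97: {13, 72, 63, 43, 74, 89, 90, 6, 78, 44, 87, 64, 56, 49, 55, 36, 80, 70, 37, 93, 45, 3, 39, 22, 92, 32, 28, 73, 76, 18, 40, 35, 67, 95, 71, 50, 68, 11, 46, 16, 14, 85, 38, 9, 20, 66, 82, 96, 84, 25, 34, 54, 23, 8, 7, 91, 19, 53, 10, 33, 41, 48, 42, 61, 17, 27, 60, 4, 52, 94, 58, 75, 5, 65, 69, 24, 21, 79, 57, 62, 30, 2, 26, 47, 29, 86, 51, 81, 83, 12, 59, 88, 77, 31, 15, 1}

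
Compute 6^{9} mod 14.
6

Using successive squaring:
Binary expansion of 9: 1001
Powers of 6 mod 14 (each is the square of the previous):
  6^1 ≡ 6 (mod 14)
  6^2 ≡ 6² = 36 ≡ 8 (mod 14)
  6^4 ≡ 8² = 64 ≡ 8 (mod 14)
  6^8 ≡ 8² = 64 ≡ 8 (mod 14)
9 = 8 + 1, so 6^9 = 6^8 × 6^1 ≡ 8 × 6 (mod 14)
Multiplying step by step:
  8 × 6 = 48 ≡ 6 (mod 14)
Result: 6^9 ≡ 6 (mod 14)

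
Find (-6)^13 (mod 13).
Using Fermat: (-6)^{12} ≡ 1 (mod 13). 13 ≡ 1 (mod 12). So (-6)^{13} ≡ (-6)^{1} ≡ 7 (mod 13)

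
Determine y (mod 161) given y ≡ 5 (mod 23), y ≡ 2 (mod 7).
51

Using the Chinese Remainder Theorem:
M = product of moduli = 161
For equation 1: M_1 = 7, 7 ≡ 7 (mod 23), inverse of 7 mod 23 is 10 (check: 7 × 10 = 70 ≡ 1 (mod 23))
For equation 2: M_2 = 23, 23 ≡ 2 (mod 7), inverse of 23 mod 7 is 4 (check: 2 × 4 = 8 ≡ 1 (mod 7))
Combine: y ≡ Σ r_i×M_i×(M_i⁻¹ mod m_i) = 5×7×10 + 2×23×4 = 350 + 184 = 534
534 mod 161 = 51
y ≡ 51 (mod 161)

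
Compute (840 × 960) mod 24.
0

(840 × 960) = 806400
806400 mod 24 = 0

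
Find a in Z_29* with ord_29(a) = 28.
2 has order 28 mod 29 since 2^{28} ≡ 1 (mod 29) and no smaller power works.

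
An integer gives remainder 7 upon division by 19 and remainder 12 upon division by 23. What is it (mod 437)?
M = 19 × 23 = 437. M₁ = 23, y₁ ≡ 5 (mod 19). M₂ = 19, y₂ ≡ 17 (mod 23). t = 7×23×5 + 12×19×17 ≡ 311 (mod 437). The smallest positive such number is 311.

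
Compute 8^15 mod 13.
Using Fermat: 8^{12} ≡ 1 (mod 13). 15 ≡ 3 (mod 12). So 8^{15} ≡ 8^{3} ≡ 5 (mod 13)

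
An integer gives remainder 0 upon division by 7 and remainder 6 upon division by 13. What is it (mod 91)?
M = 7 × 13 = 91. M₁ = 13, y₁ ≡ 6 (mod 7). M₂ = 7, y₂ ≡ 2 (mod 13). k = 0×13×6 + 6×7×2 ≡ 84 (mod 91). The smallest positive such number is 84.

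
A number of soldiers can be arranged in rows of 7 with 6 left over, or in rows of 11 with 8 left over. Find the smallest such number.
M = 7 × 11 = 77. M₁ = 11, y₁ ≡ 2 (mod 7). M₂ = 7, y₂ ≡ 8 (mod 11). k = 6×11×2 + 8×7×8 ≡ 41 (mod 77). The smallest positive such number is 41.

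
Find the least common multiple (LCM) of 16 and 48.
48

First find GCD(16, 48) using the Euclidean algorithm:
16 = 0 × 48 + 16
48 = 3 × 16 + 0
GCD(16, 48) = 16

LCM formula: LCM(a, b) = (a × b) / GCD(a, b)
LCM(16, 48) = (16 × 48) / 16
LCM(16, 48) = 768 / 16
LCM(16, 48) = 48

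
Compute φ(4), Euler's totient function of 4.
2

Prime factorization: 4 = 2^2
Using the formula φ(n) = n × Π(1 - 1/p) for each prime factor p:
φ(4) = 4 × (1 - 1/2)
φ(4) = 2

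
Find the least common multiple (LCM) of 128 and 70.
4480

First find GCD(128, 70) using the Euclidean algorithm:
128 = 1 × 70 + 58
70 = 1 × 58 + 12
58 = 4 × 12 + 10
12 = 1 × 10 + 2
10 = 5 × 2 + 0
GCD(128, 70) = 2

LCM formula: LCM(a, b) = (a × b) / GCD(a, b)
LCM(128, 70) = (128 × 70) / 2
LCM(128, 70) = 8960 / 2
LCM(128, 70) = 4480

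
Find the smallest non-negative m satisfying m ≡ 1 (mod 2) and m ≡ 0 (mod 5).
M = 2 × 5 = 10. M₁ = 5, y₁ ≡ 1 (mod 2). M₂ = 2, y₂ ≡ 3 (mod 5). m = 1×5×1 + 0×2×3 ≡ 5 (mod 10)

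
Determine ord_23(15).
Powers of 15 mod 23: 15^1≡15, 15^2≡18, 15^3≡17, 15^4≡2, 15^5≡7, 15^6≡13, 15^7≡11, 15^8≡4, 15^9≡14, 15^10≡3, 15^11≡22, 15^12≡8, 15^13≡5, 15^14≡6, 15^15≡21, 15^16≡16, 15^17≡10, 15^18≡12, 15^19≡19, 15^20≡9, 15^21≡20, 15^22≡1. Order = 22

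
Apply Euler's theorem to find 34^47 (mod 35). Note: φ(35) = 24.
By Euler: 34^{24} ≡ 1 (mod 35) since gcd(34, 35) = 1. 47 = 1×24 + 23. So 34^{47} ≡ 34^{23} ≡ 34 (mod 35)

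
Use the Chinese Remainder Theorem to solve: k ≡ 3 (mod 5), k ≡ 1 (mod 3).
M = 5 × 3 = 15. M₁ = 3, y₁ ≡ 2 (mod 5). M₂ = 5, y₂ ≡ 2 (mod 3). k = 3×3×2 + 1×5×2 ≡ 13 (mod 15)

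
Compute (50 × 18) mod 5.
0

(50 × 18) = 900
900 mod 5 = 0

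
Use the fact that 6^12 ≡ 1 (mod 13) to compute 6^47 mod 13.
By Fermat: 6^{12} ≡ 1 (mod 13). 47 = 3×12 + 11. So 6^{47} ≡ 6^{11} ≡ 11 (mod 13)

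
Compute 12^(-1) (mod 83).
7

Using Extended Euclidean Algorithm:
gcd(12, 83) = 1
Bezout coefficients: 12 × 7 + 83 × -1 = 1
So 12 × 7 ≡ 1 (mod 83)
The inverse is 7 mod 83 = 7
Verification: 12 × 7 = 84 = 1 × 83 + 1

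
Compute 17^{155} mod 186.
119

Using successive squaring:
Binary expansion of 155: 10011011
Powers of 17 mod 186 (each is the square of the previous):
  17^1 ≡ 17 (mod 186)
  17^2 ≡ 17² = 289 ≡ 103 (mod 186)
  17^4 ≡ 103² = 10609 ≡ 7 (mod 186)
  17^8 ≡ 7² = 49 ≡ 49 (mod 186)
  17^16 ≡ 49² = 2401 ≡ 169 (mod 186)
  17^32 ≡ 169² = 28561 ≡ 103 (mod 186)
  17^64 ≡ 103² = 10609 ≡ 7 (mod 186)
  17^128 ≡ 7² = 49 ≡ 49 (mod 186)
155 = 128 + 16 + 8 + 2 + 1, so 17^155 = 17^128 × 17^16 × 17^8 × 17^2 × 17^1 ≡ 49 × 169 × 49 × 103 × 17 (mod 186)
Multiplying step by step:
  49 × 169 = 8281 ≡ 97 (mod 186)
  97 × 49 = 4753 ≡ 103 (mod 186)
  103 × 103 = 10609 ≡ 7 (mod 186)
  7 × 17 = 119 ≡ 119 (mod 186)
Result: 17^155 ≡ 119 (mod 186)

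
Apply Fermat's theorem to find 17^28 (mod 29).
By Fermat's Little Theorem, 17^{28} ≡ 1 (mod 29) since 29 is prime and gcd(17, 29) = 1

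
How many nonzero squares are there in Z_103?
For prime 103, there are (p-1)/2 = (103-1)/2 = 51 quadratic residues (excluding 0).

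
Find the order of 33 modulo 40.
Powers of 33 mod 40: 33^1≡33, 33^2≡9, 33^3≡17, 33^4≡1. Order = 4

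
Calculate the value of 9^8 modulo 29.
8 = 8 (binary 1000). Repeated squaring mod 29: 9^1 ≡ 9; 9^2 ≡ 9² = 81 ≡ 23; 9^4 ≡ 23² = 529 ≡ 7; 9^8 ≡ 7² = 49 ≡ 20. So 9^8 ≡ 20 (mod 29).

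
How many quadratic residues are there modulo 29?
For prime 29, there are (p-1)/2 = (29-1)/2 = 14 quadratic residues (excluding 0).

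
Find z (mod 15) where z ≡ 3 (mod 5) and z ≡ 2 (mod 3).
M = 5 × 3 = 15. M₁ = 3, y₁ ≡ 2 (mod 5). M₂ = 5, y₂ ≡ 2 (mod 3). z = 3×3×2 + 2×5×2 ≡ 8 (mod 15)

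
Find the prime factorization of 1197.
3^2 × 7 × 19

Divide by primes starting from smallest:
1197 ÷ 3 = 399
399 ÷ 3 = 133
133 ÷ 7 = 19
19 ÷ 19 = 1

1197 = 3^2 × 7 × 19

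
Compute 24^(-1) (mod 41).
24^(-1) ≡ 12 (mod 41). Verification: 24 × 12 = 288 ≡ 1 (mod 41)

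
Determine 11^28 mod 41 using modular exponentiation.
Using repeated squaring. 28 = 16 + 8 + 4 (binary 11100). Repeated squaring mod 41: 11^1 ≡ 11; 11^2 ≡ 11² = 121 ≡ 39; 11^4 ≡ 39² = 1521 ≡ 4; 11^8 ≡ 4² = 16 ≡ 16; 11^16 ≡ 16² = 256 ≡ 10. Multiply: 11^28 = 11^16 × 11^8 × 11^4 ≡ 10 × 16 × 4 (mod 41): 10 × 16 = 160 ≡ 37; 37 × 4 = 148 ≡ 25. So 11^28 ≡ 25 (mod 41).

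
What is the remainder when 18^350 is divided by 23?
Using Fermat: 18^{22} ≡ 1 (mod 23). 350 ≡ 20 (mod 22). So 18^{350} ≡ 18^{20} ≡ 12 (mod 23)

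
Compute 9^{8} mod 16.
1

Using successive squaring:
Binary expansion of 8: 1000
Powers of 9 mod 16 (each is the square of the previous):
  9^1 ≡ 9 (mod 16)
  9^2 ≡ 9² = 81 ≡ 1 (mod 16)
  9^4 ≡ 1² = 1 ≡ 1 (mod 16)
  9^8 ≡ 1² = 1 ≡ 1 (mod 16)
8 is a power of 2, so 9^8 is the last square: ≡ 1 (mod 16)
Result: 9^8 ≡ 1 (mod 16)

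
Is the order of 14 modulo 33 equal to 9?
No, the actual order is 10, not 9.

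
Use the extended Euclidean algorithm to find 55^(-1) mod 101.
Extended GCD: 55(-11) + 101(6) = 1. So 55^(-1) ≡ 90 ≡ 90 (mod 101). Verify: 55 × 90 = 4950 ≡ 1 (mod 101)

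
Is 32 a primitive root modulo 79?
p - 1 = 78 has prime divisors 2, 3, 13. Check 32^(78/q) mod 79 for each: 32^(78/2) = 32^39 ≡ 1, 32^(78/3) = 32^26 ≡ 55, 32^(78/13) = 32^6 ≡ 52 (mod 79). Since 32^39 ≡ 1 (mod 79), the order of 32 divides 39 (in fact the order is 39) ≠ 78, so it is not a primitive root.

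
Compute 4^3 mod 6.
3 = 2 + 1 (binary 11). Repeated squaring mod 6: 4^1 ≡ 4; 4^2 ≡ 4² = 16 ≡ 4. Multiply: 4^3 = 4^2 × 4^1 ≡ 4 × 4 (mod 6): 4 × 4 = 16 ≡ 4. So 4^3 ≡ 4 (mod 6).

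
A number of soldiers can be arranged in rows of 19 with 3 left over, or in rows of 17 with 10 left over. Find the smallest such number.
M = 19 × 17 = 323. M₁ = 17, y₁ ≡ 9 (mod 19). M₂ = 19, y₂ ≡ 9 (mod 17). m = 3×17×9 + 10×19×9 ≡ 231 (mod 323). The smallest positive such number is 231.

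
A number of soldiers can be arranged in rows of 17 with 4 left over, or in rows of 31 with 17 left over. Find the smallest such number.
M = 17 × 31 = 527. M₁ = 31, y₁ ≡ 11 (mod 17). M₂ = 17, y₂ ≡ 11 (mod 31). z = 4×31×11 + 17×17×11 ≡ 327 (mod 527). The smallest positive such number is 327.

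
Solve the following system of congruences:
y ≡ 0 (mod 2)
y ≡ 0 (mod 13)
0

Using the Chinese Remainder Theorem:
M = product of moduli = 26
For equation 1: M_1 = 13, 13 ≡ 1 (mod 2), inverse of 13 mod 2 is 1 (check: 1 × 1 = 1 ≡ 1 (mod 2))
For equation 2: M_2 = 2, 2 ≡ 2 (mod 13), inverse of 2 mod 13 is 7 (check: 2 × 7 = 14 ≡ 1 (mod 13))
Combine: y ≡ Σ r_i×M_i×(M_i⁻¹ mod m_i) = 0×13×1 + 0×2×7 = 0 + 0 = 0
0 mod 26 = 0
y ≡ 0 (mod 26)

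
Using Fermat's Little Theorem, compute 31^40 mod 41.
By Fermat's Little Theorem, 31^{40} ≡ 1 (mod 41) since 41 is prime and gcd(31, 41) = 1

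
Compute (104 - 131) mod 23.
19

(104 - 131) = -27
-27 mod 23 = 19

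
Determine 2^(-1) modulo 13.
2^(-1) ≡ 7 (mod 13). Verification: 2 × 7 = 14 ≡ 1 (mod 13)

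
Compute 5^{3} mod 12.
5

Using successive squaring:
Binary expansion of 3: 11
Powers of 5 mod 12 (each is the square of the previous):
  5^1 ≡ 5 (mod 12)
  5^2 ≡ 5² = 25 ≡ 1 (mod 12)
3 = 2 + 1, so 5^3 = 5^2 × 5^1 ≡ 1 × 5 (mod 12)
Multiplying step by step:
  1 × 5 = 5 ≡ 5 (mod 12)
Result: 5^3 ≡ 5 (mod 12)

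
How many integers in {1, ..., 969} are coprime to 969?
576

Prime factorization: 969 = 3 × 17 × 19
Using the formula φ(n) = n × Π(1 - 1/p) for each prime factor p:
φ(969) = 969 × (1 - 1/3) × (1 - 1/17) × (1 - 1/19)
φ(969) = 576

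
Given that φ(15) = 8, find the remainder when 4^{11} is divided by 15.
By Euler: 4^{8} ≡ 1 (mod 15) since gcd(4, 15) = 1. 11 = 1×8 + 3. So 4^{11} ≡ 4^{3} ≡ 4 (mod 15)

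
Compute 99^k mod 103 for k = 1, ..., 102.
g^1, g^2, ..., g^{102} mod 103: {99, 16, 39, 50, 6, 79, 96, 28, 94, 36, 62, 61, 65, 49, 10, 63, 57, 81, 88, 60, 69, 33, 74, 13, 51, 2, 95, 32, 78, 100, 12, 55, 89, 56, 85, 72, 21, 19, 27, 98, 20, 23, 11, 59, 73, 17, 35, 66, 45, 26, 102, 4, 87, 64, 53, 97, 24, 7, 75, 9, 67, 41, 42, 38, 54, 93, 40, 46, 22, 15, 43, 34, 70, 29, 90, 52, 101, 8, 71, 25, 3, 91, 48, 14, 47, 18, 31, 82, 84, 76, 5, 83, 80, 92, 44, 30, 86, 68, 37, 58, 77, 1}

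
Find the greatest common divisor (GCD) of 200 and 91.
1

Using the Euclidean algorithm:
200 = 2 × 91 + 18
91 = 5 × 18 + 1
18 = 18 × 1 + 0

GCD(200, 91) = 1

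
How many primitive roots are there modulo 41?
Number of primitive roots mod 41 = φ(40) = 16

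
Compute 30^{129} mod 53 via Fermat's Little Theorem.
30

By Fermat's Little Theorem, a^(p-1) ≡ 1 (mod p) for prime p and gcd(a, p) = 1
Here p = 53, so 30^52 ≡ 1 (mod 53)
We can reduce the exponent: 129 mod 52 = 25
So 30^129 ≡ 30^25 (mod 53)
Computing: 30^25 mod 53 = 30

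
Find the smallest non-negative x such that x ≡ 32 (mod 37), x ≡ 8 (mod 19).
217

Using the Chinese Remainder Theorem:
M = product of moduli = 703
For equation 1: M_1 = 19, 19 ≡ 19 (mod 37), inverse of 19 mod 37 is 2 (check: 19 × 2 = 38 ≡ 1 (mod 37))
For equation 2: M_2 = 37, 37 ≡ 18 (mod 19), inverse of 37 mod 19 is 18 (check: 18 × 18 = 324 ≡ 1 (mod 19))
Combine: x ≡ Σ r_i×M_i×(M_i⁻¹ mod m_i) = 32×19×2 + 8×37×18 = 1216 + 5328 = 6544
6544 mod 703 = 217
x ≡ 217 (mod 703)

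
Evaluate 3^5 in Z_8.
5 = 4 + 1 (binary 101). Repeated squaring mod 8: 3^1 ≡ 3; 3^2 ≡ 3² = 9 ≡ 1; 3^4 ≡ 1² = 1 ≡ 1. Multiply: 3^5 = 3^4 × 3^1 ≡ 1 × 3 (mod 8): 1 × 3 = 3 ≡ 3. So 3^5 ≡ 3 (mod 8).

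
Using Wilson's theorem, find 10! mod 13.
(12)! = (10)! × (11) × (12) ≡ -1 (mod 13). So (10)! ≡ -1 × [(12)(11)]^(-1) ≡ 6 (mod 13)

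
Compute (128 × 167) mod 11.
3

(128 × 167) = 21376
21376 mod 11 = 3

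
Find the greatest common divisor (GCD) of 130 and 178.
2

Using the Euclidean algorithm:
130 = 0 × 178 + 130
178 = 1 × 130 + 48
130 = 2 × 48 + 34
48 = 1 × 34 + 14
34 = 2 × 14 + 6
14 = 2 × 6 + 2
6 = 3 × 2 + 0

GCD(130, 178) = 2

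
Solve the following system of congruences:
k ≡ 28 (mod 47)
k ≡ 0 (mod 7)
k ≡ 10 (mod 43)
8911

Using the Chinese Remainder Theorem:
M = product of moduli = 14147
For equation 1: M_1 = 301, 301 ≡ 19 (mod 47), inverse of 301 mod 47 is 5 (check: 19 × 5 = 95 ≡ 1 (mod 47))
For equation 2: M_2 = 2021, 2021 ≡ 5 (mod 7), inverse of 2021 mod 7 is 3 (check: 5 × 3 = 15 ≡ 1 (mod 7))
For equation 3: M_3 = 329, 329 ≡ 28 (mod 43), inverse of 329 mod 43 is 20 (check: 28 × 20 = 560 ≡ 1 (mod 43))
Combine: k ≡ Σ r_i×M_i×(M_i⁻¹ mod m_i) = 28×301×5 + 0×2021×3 + 10×329×20 = 42140 + 0 + 65800 = 107940
107940 mod 14147 = 8911
k ≡ 8911 (mod 14147)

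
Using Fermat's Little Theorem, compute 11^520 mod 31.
By Fermat: 11^{30} ≡ 1 (mod 31). 520 ≡ 10 (mod 30). So 11^{520} ≡ 11^{10} ≡ 5 (mod 31)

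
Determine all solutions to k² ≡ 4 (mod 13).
The square roots of 4 mod 13 are 11 and 2. Verify: 11² = 121 ≡ 4 (mod 13)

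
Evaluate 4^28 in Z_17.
Using Fermat: 4^{16} ≡ 1 (mod 17). 28 ≡ 12 (mod 16). So 4^{28} ≡ 4^{12} ≡ 1 (mod 17)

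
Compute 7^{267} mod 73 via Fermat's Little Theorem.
51

By Fermat's Little Theorem, a^(p-1) ≡ 1 (mod p) for prime p and gcd(a, p) = 1
Here p = 73, so 7^72 ≡ 1 (mod 73)
We can reduce the exponent: 267 mod 72 = 51
So 7^267 ≡ 7^51 (mod 73)
Computing: 7^51 mod 73 = 51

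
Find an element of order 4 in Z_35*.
8 has order 4 mod 35 since 8^{4} ≡ 1 (mod 35) and no smaller power works.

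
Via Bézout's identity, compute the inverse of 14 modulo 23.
Extended GCD: 14(5) + 23(-3) = 1. So 14^(-1) ≡ 5 ≡ 5 (mod 23). Verify: 14 × 5 = 70 ≡ 1 (mod 23)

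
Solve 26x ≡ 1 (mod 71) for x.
41

Using Extended Euclidean Algorithm:
gcd(26, 71) = 1
Bezout coefficients: 26 × -30 + 71 × 11 = 1
So 26 × -30 ≡ 1 (mod 71)
The inverse is -30 mod 71 = 41
Verification: 26 × 41 = 1066 = 15 × 71 + 1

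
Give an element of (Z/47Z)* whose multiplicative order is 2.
46 has order 2 mod 47 since 46^{2} ≡ 1 (mod 47) and no smaller power works.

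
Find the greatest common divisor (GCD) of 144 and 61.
1

Using the Euclidean algorithm:
144 = 2 × 61 + 22
61 = 2 × 22 + 17
22 = 1 × 17 + 5
17 = 3 × 5 + 2
5 = 2 × 2 + 1
2 = 2 × 1 + 0

GCD(144, 61) = 1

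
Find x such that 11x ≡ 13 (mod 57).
53

Since gcd(11, 57) = 1 divides 13, a solution exists.
Multiply both sides by the inverse of 11 mod 57:
  11^(-1) mod 57 = 26
  x ≡ 26 × 13 ≡ 338 ≡ 53 (mod 57)
Verification: 11 × 53 = 583 = 10 × 57 + 13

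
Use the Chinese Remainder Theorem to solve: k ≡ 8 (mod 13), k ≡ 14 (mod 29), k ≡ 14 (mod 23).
3349

Using the Chinese Remainder Theorem:
M = product of moduli = 8671
For equation 1: M_1 = 667, 667 ≡ 4 (mod 13), inverse of 667 mod 13 is 10 (check: 4 × 10 = 40 ≡ 1 (mod 13))
For equation 2: M_2 = 299, 299 ≡ 9 (mod 29), inverse of 299 mod 29 is 13 (check: 9 × 13 = 117 ≡ 1 (mod 29))
For equation 3: M_3 = 377, 377 ≡ 9 (mod 23), inverse of 377 mod 23 is 18 (check: 9 × 18 = 162 ≡ 1 (mod 23))
Combine: k ≡ Σ r_i×M_i×(M_i⁻¹ mod m_i) = 8×667×10 + 14×299×13 + 14×377×18 = 53360 + 54418 + 95004 = 202782
202782 mod 8671 = 3349
k ≡ 3349 (mod 8671)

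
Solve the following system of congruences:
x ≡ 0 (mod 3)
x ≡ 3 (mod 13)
3

Using the Chinese Remainder Theorem:
M = product of moduli = 39
For equation 1: M_1 = 13, 13 ≡ 1 (mod 3), inverse of 13 mod 3 is 1 (check: 1 × 1 = 1 ≡ 1 (mod 3))
For equation 2: M_2 = 3, 3 ≡ 3 (mod 13), inverse of 3 mod 13 is 9 (check: 3 × 9 = 27 ≡ 1 (mod 13))
Combine: x ≡ Σ r_i×M_i×(M_i⁻¹ mod m_i) = 0×13×1 + 3×3×9 = 0 + 81 = 81
81 mod 39 = 3
x ≡ 3 (mod 39)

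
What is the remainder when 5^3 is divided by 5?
5 ≡ 0 (mod 5). 3 = 2 + 1 (binary 11). Repeated squaring mod 5: 0^1 ≡ 0; 0^2 ≡ 0² = 0 ≡ 0. Multiply: 5^3 ≡ 0^2 × 0^1 ≡ 0 × 0 (mod 5): 0 × 0 = 0 ≡ 0. So 5^3 ≡ 0 (mod 5).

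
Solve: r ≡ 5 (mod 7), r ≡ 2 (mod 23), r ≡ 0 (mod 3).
M = 7 × 23 × 3 = 483. M₁ = 69, y₁ ≡ 6 (mod 7). M₂ = 21, y₂ ≡ 11 (mod 23). M₃ = 161, y₃ ≡ 2 (mod 3). r = 5×69×6 + 2×21×11 + 0×161×2 ≡ 117 (mod 483)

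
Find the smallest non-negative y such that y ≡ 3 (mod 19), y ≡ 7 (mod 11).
117

Using the Chinese Remainder Theorem:
M = product of moduli = 209
For equation 1: M_1 = 11, 11 ≡ 11 (mod 19), inverse of 11 mod 19 is 7 (check: 11 × 7 = 77 ≡ 1 (mod 19))
For equation 2: M_2 = 19, 19 ≡ 8 (mod 11), inverse of 19 mod 11 is 7 (check: 8 × 7 = 56 ≡ 1 (mod 11))
Combine: y ≡ Σ r_i×M_i×(M_i⁻¹ mod m_i) = 3×11×7 + 7×19×7 = 231 + 931 = 1162
1162 mod 209 = 117
y ≡ 117 (mod 209)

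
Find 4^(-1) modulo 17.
13

Using Extended Euclidean Algorithm:
gcd(4, 17) = 1
Bezout coefficients: 4 × -4 + 17 × 1 = 1
So 4 × -4 ≡ 1 (mod 17)
The inverse is -4 mod 17 = 13
Verification: 4 × 13 = 52 = 3 × 17 + 1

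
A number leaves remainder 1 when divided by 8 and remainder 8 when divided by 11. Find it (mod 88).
M = 8 × 11 = 88. M₁ = 11, y₁ ≡ 3 (mod 8). M₂ = 8, y₂ ≡ 7 (mod 11). m = 1×11×3 + 8×8×7 ≡ 41 (mod 88)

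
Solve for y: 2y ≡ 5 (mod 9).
7

Since gcd(2, 9) = 1 divides 5, a solution exists.
Multiply both sides by the inverse of 2 mod 9:
  2^(-1) mod 9 = 5
  x ≡ 5 × 5 ≡ 25 ≡ 7 (mod 9)
Verification: 2 × 7 = 14 = 1 × 9 + 5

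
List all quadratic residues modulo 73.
QRs mod 73: {1, 2, 3, 4, 6, 8, 9, 12, 16, 18, 19, 23, 24, 25, 27, 32, 35, 36, 37, 38, 41, 46, 48, 49, 50, 54, 55, 57, 61, 64, 65, 67, 69, 70, 71, 72}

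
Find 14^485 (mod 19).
Using Fermat: 14^{18} ≡ 1 (mod 19). 485 ≡ 17 (mod 18). So 14^{485} ≡ 14^{17} ≡ 15 (mod 19)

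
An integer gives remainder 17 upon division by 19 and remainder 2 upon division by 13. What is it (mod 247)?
M = 19 × 13 = 247. M₁ = 13, y₁ ≡ 3 (mod 19). M₂ = 19, y₂ ≡ 11 (mod 13). z = 17×13×3 + 2×19×11 ≡ 93 (mod 247). The smallest positive such number is 93.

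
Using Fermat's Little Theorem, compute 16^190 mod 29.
By Fermat: 16^{28} ≡ 1 (mod 29). 190 = 6×28 + 22. So 16^{190} ≡ 16^{22} ≡ 16 (mod 29)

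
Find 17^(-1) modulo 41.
29

Using Extended Euclidean Algorithm:
gcd(17, 41) = 1
Bezout coefficients: 17 × -12 + 41 × 5 = 1
So 17 × -12 ≡ 1 (mod 41)
The inverse is -12 mod 41 = 29
Verification: 17 × 29 = 493 = 12 × 41 + 1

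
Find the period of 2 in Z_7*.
Powers of 2 mod 7: 2^1≡2, 2^2≡4, 2^3≡1. Order = 3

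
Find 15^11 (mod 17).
Using repeated squaring. 11 = 8 + 2 + 1 (binary 1011). Repeated squaring mod 17: 15^1 ≡ 15; 15^2 ≡ 15² = 225 ≡ 4; 15^4 ≡ 4² = 16 ≡ 16; 15^8 ≡ 16² = 256 ≡ 1. Multiply: 15^11 = 15^8 × 15^2 × 15^1 ≡ 1 × 4 × 15 (mod 17): 1 × 4 = 4 ≡ 4; 4 × 15 = 60 ≡ 9. So 15^11 ≡ 9 (mod 17).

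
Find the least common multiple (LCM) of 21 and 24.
168

First find GCD(21, 24) using the Euclidean algorithm:
21 = 0 × 24 + 21
24 = 1 × 21 + 3
21 = 7 × 3 + 0
GCD(21, 24) = 3

LCM formula: LCM(a, b) = (a × b) / GCD(a, b)
LCM(21, 24) = (21 × 24) / 3
LCM(21, 24) = 504 / 3
LCM(21, 24) = 168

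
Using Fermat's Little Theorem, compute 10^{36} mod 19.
1

By Fermat's Little Theorem, a^(p-1) ≡ 1 (mod p) for prime p and gcd(a, p) = 1
Here p = 19, so 10^18 ≡ 1 (mod 19)
We can reduce the exponent: 36 mod 18 = 0
So 10^36 ≡ 10^0 (mod 19)
Computing: 10^0 mod 19 = 1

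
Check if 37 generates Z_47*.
p - 1 = 46 has prime divisors 2, 23. Check 37^(46/q) mod 47 for each: 37^(46/2) = 37^23 ≡ 1, 37^(46/23) = 37^2 ≡ 6 (mod 47). Since 37^23 ≡ 1 (mod 47), the order of 37 divides 23 (in fact the order is 23) ≠ 46, so it is not a primitive root.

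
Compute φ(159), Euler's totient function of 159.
104

Prime factorization: 159 = 3 × 53
Using the formula φ(n) = n × Π(1 - 1/p) for each prime factor p:
φ(159) = 159 × (1 - 1/3) × (1 - 1/53)
φ(159) = 104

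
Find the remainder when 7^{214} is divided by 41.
By Fermat: 7^{40} ≡ 1 (mod 41). 214 = 5×40 + 14. So 7^{214} ≡ 7^{14} ≡ 2 (mod 41)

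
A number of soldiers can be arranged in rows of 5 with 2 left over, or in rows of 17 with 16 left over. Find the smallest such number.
M = 5 × 17 = 85. M₁ = 17, y₁ ≡ 3 (mod 5). M₂ = 5, y₂ ≡ 7 (mod 17). x = 2×17×3 + 16×5×7 ≡ 67 (mod 85). The smallest positive such number is 67.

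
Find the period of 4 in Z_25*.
Powers of 4 mod 25: 4^1≡4, 4^2≡16, 4^3≡14, 4^4≡6, 4^5≡24, 4^6≡21, 4^7≡9, 4^8≡11, 4^9≡19, 4^10≡1. Order = 10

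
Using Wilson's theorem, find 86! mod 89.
(88)! = (86)! × (87) × (88) ≡ -1 (mod 89). So (86)! ≡ -1 × [(88)(87)]^(-1) ≡ 44 (mod 89)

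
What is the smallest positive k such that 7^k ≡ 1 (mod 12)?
Powers of 7 mod 12: 7^1≡7, 7^2≡1. Order = 2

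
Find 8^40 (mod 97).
Using repeated squaring. 40 = 32 + 8 (binary 101000). Repeated squaring mod 97: 8^1 ≡ 8; 8^2 ≡ 8² = 64 ≡ 64; 8^4 ≡ 64² = 4096 ≡ 22; 8^8 ≡ 22² = 484 ≡ 96; 8^16 ≡ 96² = 9216 ≡ 1; 8^32 ≡ 1² = 1 ≡ 1. Multiply: 8^40 = 8^32 × 8^8 ≡ 1 × 96 (mod 97): 1 × 96 = 96 ≡ 96. So 8^40 ≡ 96 (mod 97).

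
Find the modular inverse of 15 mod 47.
15^(-1) ≡ 22 (mod 47). Verification: 15 × 22 = 330 ≡ 1 (mod 47)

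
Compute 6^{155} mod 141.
72

Using successive squaring:
Binary expansion of 155: 10011011
Powers of 6 mod 141 (each is the square of the previous):
  6^1 ≡ 6 (mod 141)
  6^2 ≡ 6² = 36 ≡ 36 (mod 141)
  6^4 ≡ 36² = 1296 ≡ 27 (mod 141)
  6^8 ≡ 27² = 729 ≡ 24 (mod 141)
  6^16 ≡ 24² = 576 ≡ 12 (mod 141)
  6^32 ≡ 12² = 144 ≡ 3 (mod 141)
  6^64 ≡ 3² = 9 ≡ 9 (mod 141)
  6^128 ≡ 9² = 81 ≡ 81 (mod 141)
155 = 128 + 16 + 8 + 2 + 1, so 6^155 = 6^128 × 6^16 × 6^8 × 6^2 × 6^1 ≡ 81 × 12 × 24 × 36 × 6 (mod 141)
Multiplying step by step:
  81 × 12 = 972 ≡ 126 (mod 141)
  126 × 24 = 3024 ≡ 63 (mod 141)
  63 × 36 = 2268 ≡ 12 (mod 141)
  12 × 6 = 72 ≡ 72 (mod 141)
Result: 6^155 ≡ 72 (mod 141)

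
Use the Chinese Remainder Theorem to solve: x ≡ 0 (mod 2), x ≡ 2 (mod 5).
M = 2 × 5 = 10. M₁ = 5, y₁ ≡ 1 (mod 2). M₂ = 2, y₂ ≡ 3 (mod 5). x = 0×5×1 + 2×2×3 ≡ 2 (mod 10)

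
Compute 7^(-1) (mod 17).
7^(-1) ≡ 5 (mod 17). Verification: 7 × 5 = 35 ≡ 1 (mod 17)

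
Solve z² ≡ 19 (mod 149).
The square roots of 19 mod 149 are 67 and 82. Verify: 67² = 4489 ≡ 19 (mod 149)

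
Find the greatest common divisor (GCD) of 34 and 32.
2

Using the Euclidean algorithm:
34 = 1 × 32 + 2
32 = 16 × 2 + 0

GCD(34, 32) = 2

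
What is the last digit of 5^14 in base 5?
Using repeated squaring. 5 ≡ 0 (mod 5). 14 = 8 + 4 + 2 (binary 1110). Repeated squaring mod 5: 0^1 ≡ 0; 0^2 ≡ 0² = 0 ≡ 0; 0^4 ≡ 0² = 0 ≡ 0; 0^8 ≡ 0² = 0 ≡ 0. Multiply: 5^14 ≡ 0^8 × 0^4 × 0^2 ≡ 0 × 0 × 0 (mod 5): 0 × 0 = 0 ≡ 0; 0 × 0 = 0 ≡ 0. So 5^14 ≡ 0 (mod 5).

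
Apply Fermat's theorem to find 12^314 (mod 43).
By Fermat: 12^{42} ≡ 1 (mod 43). 314 = 7×42 + 20. So 12^{314} ≡ 12^{20} ≡ 25 (mod 43)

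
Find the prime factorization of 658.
2 × 7 × 47

Divide by primes starting from smallest:
658 ÷ 2 = 329
329 ÷ 7 = 47
47 ÷ 47 = 1

658 = 2 × 7 × 47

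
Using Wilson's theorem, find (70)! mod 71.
By Wilson's theorem, (70)! ≡ -1 ≡ 70 (mod 71)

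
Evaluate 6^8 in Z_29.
8 = 8 (binary 1000). Repeated squaring mod 29: 6^1 ≡ 6; 6^2 ≡ 6² = 36 ≡ 7; 6^4 ≡ 7² = 49 ≡ 20; 6^8 ≡ 20² = 400 ≡ 23. So 6^8 ≡ 23 (mod 29).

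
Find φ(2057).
1760

Prime factorization: 2057 = 11^2 × 17
Using the formula φ(n) = n × Π(1 - 1/p) for each prime factor p:
φ(2057) = 2057 × (1 - 1/11) × (1 - 1/17)
φ(2057) = 1760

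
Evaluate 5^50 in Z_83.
Using repeated squaring. 50 = 32 + 16 + 2 (binary 110010). Repeated squaring mod 83: 5^1 ≡ 5; 5^2 ≡ 5² = 25 ≡ 25; 5^4 ≡ 25² = 625 ≡ 44; 5^8 ≡ 44² = 1936 ≡ 27; 5^16 ≡ 27² = 729 ≡ 65; 5^32 ≡ 65² = 4225 ≡ 75. Multiply: 5^50 = 5^32 × 5^16 × 5^2 ≡ 75 × 65 × 25 (mod 83): 75 × 65 = 4875 ≡ 61; 61 × 25 = 1525 ≡ 31. So 5^50 ≡ 31 (mod 83).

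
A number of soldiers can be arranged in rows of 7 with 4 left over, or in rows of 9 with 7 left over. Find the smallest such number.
M = 7 × 9 = 63. M₁ = 9, y₁ ≡ 4 (mod 7). M₂ = 7, y₂ ≡ 4 (mod 9). y = 4×9×4 + 7×7×4 ≡ 25 (mod 63). The smallest positive such number is 25.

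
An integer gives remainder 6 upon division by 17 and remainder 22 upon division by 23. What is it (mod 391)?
M = 17 × 23 = 391. M₁ = 23, y₁ ≡ 3 (mod 17). M₂ = 17, y₂ ≡ 19 (mod 23). z = 6×23×3 + 22×17×19 ≡ 91 (mod 391). The smallest positive such number is 91.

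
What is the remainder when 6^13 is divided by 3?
Using repeated squaring. 6 ≡ 0 (mod 3). 13 = 8 + 4 + 1 (binary 1101). Repeated squaring mod 3: 0^1 ≡ 0; 0^2 ≡ 0² = 0 ≡ 0; 0^4 ≡ 0² = 0 ≡ 0; 0^8 ≡ 0² = 0 ≡ 0. Multiply: 6^13 ≡ 0^8 × 0^4 × 0^1 ≡ 0 × 0 × 0 (mod 3): 0 × 0 = 0 ≡ 0; 0 × 0 = 0 ≡ 0. So 6^13 ≡ 0 (mod 3).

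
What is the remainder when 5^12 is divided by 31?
Using repeated squaring. 12 = 8 + 4 (binary 1100). Repeated squaring mod 31: 5^1 ≡ 5; 5^2 ≡ 5² = 25 ≡ 25; 5^4 ≡ 25² = 625 ≡ 5; 5^8 ≡ 5² = 25 ≡ 25. Multiply: 5^12 = 5^8 × 5^4 ≡ 25 × 5 (mod 31): 25 × 5 = 125 ≡ 1. So 5^12 ≡ 1 (mod 31).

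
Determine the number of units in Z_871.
792

Prime factorization: 871 = 13 × 67
Using the formula φ(n) = n × Π(1 - 1/p) for each prime factor p:
φ(871) = 871 × (1 - 1/13) × (1 - 1/67)
φ(871) = 792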